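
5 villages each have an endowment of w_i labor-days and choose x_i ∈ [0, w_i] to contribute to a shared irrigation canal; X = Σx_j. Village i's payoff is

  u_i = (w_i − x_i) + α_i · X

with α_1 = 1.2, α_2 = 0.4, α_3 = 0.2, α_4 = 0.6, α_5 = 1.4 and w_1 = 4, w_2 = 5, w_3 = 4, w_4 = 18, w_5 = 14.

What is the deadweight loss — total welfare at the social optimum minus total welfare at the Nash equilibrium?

∂u_i/∂x_i = α_i − 1, so village i contributes w_i if α_i > 1, else 0.
α_i > 1 for i ∈ {1, 5}; NE contributions (4, 0, 0, 0, 14), X = 18.
W^NE = Σw_i − X^NE + (Σα_i)·X^NE = 45 + 2.8·18 = 95.4.
Planner: ∂(Σu_j)/∂x_i = Σα_j − 1 = 2.8 > 0, so everyone contributes w_i; X^SO = 45, W^SO = 45 + 2.8·45 = 171.
Deadweight loss = 75.6.

75.6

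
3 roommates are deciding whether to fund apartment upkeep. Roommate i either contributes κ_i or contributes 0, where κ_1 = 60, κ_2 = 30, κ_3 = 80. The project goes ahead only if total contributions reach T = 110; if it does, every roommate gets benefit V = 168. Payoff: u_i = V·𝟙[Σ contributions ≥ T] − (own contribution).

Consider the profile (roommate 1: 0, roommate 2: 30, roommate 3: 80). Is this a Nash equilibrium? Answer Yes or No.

Yes

Total = 110 ≥ 110: provided.
Roommate 1 (pledges 0, payoff 168): pledging 60 → total 170, payoff 108. No gain.
Roommate 2 (pledges 30, payoff 138): dropping to 0 → total 80, payoff 0. No gain.
Roommate 3 (pledges 80, payoff 88): dropping to 0 → total 30, payoff 0. No gain.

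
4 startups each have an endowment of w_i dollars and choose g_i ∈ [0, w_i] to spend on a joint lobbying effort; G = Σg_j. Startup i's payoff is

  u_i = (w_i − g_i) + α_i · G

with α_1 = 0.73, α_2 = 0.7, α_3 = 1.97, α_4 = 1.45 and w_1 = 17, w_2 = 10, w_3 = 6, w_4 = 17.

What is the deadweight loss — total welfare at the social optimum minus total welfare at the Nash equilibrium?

∂u_i/∂g_i = α_i − 1, so startup i contributes w_i if α_i > 1, else 0.
α_i > 1 for i ∈ {3, 4}; NE contributions (0, 0, 6, 17), G = 23.
W^NE = Σw_i − G^NE + (Σα_i)·G^NE = 50 + 3.85·23 = 138.55.
Planner: ∂(Σu_j)/∂g_i = Σα_j − 1 = 3.85 > 0, so everyone contributes w_i; G^SO = 50, W^SO = 50 + 3.85·50 = 242.5.
Deadweight loss = 103.95.

103.95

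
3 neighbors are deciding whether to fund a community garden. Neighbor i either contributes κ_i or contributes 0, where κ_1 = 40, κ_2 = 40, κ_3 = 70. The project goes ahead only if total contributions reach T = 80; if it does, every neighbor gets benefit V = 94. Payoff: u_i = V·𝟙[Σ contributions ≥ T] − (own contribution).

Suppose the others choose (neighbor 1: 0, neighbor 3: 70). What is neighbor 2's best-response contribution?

40

Others' total = 70. Contributing 40 brings total to 110 ≥ 80: gain V − κ_2 = 54.
Best response: 40.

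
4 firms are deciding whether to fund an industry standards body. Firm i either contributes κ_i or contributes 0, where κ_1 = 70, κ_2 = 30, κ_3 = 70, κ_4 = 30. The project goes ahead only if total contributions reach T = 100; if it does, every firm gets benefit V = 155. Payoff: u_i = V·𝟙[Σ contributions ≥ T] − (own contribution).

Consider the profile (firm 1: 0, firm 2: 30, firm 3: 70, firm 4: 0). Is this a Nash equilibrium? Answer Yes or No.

Yes

Total = 100 ≥ 100: provided.
Firm 1 (pledges 0, payoff 155): pledging 70 → total 170, payoff 85. No gain.
Firm 2 (pledges 30, payoff 125): dropping to 0 → total 70, payoff 0. No gain.
Firm 3 (pledges 70, payoff 85): dropping to 0 → total 30, payoff 0. No gain.
Firm 4 (pledges 0, payoff 155): pledging 30 → total 130, payoff 125. No gain.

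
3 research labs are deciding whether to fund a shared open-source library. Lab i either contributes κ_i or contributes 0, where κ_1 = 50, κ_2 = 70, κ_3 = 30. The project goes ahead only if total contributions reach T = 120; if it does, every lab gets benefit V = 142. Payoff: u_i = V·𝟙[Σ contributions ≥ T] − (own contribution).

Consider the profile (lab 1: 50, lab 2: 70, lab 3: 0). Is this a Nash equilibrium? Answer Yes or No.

Yes

Total = 120 ≥ 120: provided.
Lab 1 (pledges 50, payoff 92): dropping to 0 → total 70, payoff 0. No gain.
Lab 2 (pledges 70, payoff 72): dropping to 0 → total 50, payoff 0. No gain.
Lab 3 (pledges 0, payoff 142): pledging 30 → total 150, payoff 112. No gain.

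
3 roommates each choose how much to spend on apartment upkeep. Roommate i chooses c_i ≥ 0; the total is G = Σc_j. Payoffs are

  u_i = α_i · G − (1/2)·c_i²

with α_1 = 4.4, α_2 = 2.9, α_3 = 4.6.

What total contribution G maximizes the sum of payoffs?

Planner FOC: ∂(Σu_j)/∂c_i = (Σα_j) − c_i = 0, so c_i^SO = Σα_j = 11.9 for every i; G^SO = 35.7.

35.7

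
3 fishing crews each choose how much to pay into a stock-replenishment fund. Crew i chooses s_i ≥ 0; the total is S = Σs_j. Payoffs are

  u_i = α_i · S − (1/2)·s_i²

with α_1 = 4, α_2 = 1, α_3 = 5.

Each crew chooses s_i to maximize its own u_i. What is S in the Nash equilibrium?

Crew i's FOC: ∂u_i/∂s_i = α_i − s_i = 0, so s_i* = α_i.
NE contributions = (4, 1, 5); S = 10.

10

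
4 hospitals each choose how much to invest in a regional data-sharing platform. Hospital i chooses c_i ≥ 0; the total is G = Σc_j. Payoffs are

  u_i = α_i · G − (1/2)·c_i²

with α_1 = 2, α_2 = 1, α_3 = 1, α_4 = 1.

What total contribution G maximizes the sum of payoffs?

20

Planner FOC: ∂(Σu_j)/∂c_i = (Σα_j) − c_i = 0, so c_i^SO = Σα_j = 5 for every i; G^SO = 20.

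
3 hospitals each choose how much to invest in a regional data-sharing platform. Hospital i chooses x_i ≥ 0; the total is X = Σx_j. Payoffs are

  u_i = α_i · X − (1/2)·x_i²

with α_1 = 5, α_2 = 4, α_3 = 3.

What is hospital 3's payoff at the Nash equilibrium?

31.5

Hospital i's FOC: ∂u_i/∂x_i = α_i − x_i = 0, so x_i* = α_i.
NE contributions = (5, 4, 3); X = 12.
u_3 = α_3·X − ½·(x_3)² = 3·12 − ½·3² = 31.5.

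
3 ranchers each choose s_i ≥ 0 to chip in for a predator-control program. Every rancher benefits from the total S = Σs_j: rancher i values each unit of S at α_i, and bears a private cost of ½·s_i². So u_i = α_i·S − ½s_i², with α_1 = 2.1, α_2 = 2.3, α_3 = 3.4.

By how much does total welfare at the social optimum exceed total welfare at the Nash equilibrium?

41.05

Rancher i's FOC: ∂u_i/∂s_i = α_i − s_i = 0, so s_i* = α_i.
NE contributions = (2.1, 2.3, 3.4); S = 7.8.
W^NE = (Σα)·S − ½Σα_i² = 7.8² − ½·21.26 = 50.21.
Planner sets s_i = Σα_j = 7.8 for every i, so S^SO = 3·7.8 = 23.4.
W^SO = (Σα)·S^SO − ½·3·(Σα)² = (3/2)·7.8² = 91.26.
Deadweight loss = W^SO − W^NE = 41.05.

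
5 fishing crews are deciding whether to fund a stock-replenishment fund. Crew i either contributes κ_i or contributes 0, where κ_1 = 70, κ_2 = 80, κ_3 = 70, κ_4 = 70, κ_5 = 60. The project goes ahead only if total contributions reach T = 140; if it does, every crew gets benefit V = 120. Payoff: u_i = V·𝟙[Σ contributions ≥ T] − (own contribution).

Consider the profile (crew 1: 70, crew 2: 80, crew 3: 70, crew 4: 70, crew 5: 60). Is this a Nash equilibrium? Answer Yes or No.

No

Total = 350 ≥ 140: provided.
Crew 1 (pledges 70, payoff 50): dropping to 0 → total 280, payoff 120. Profitable deviation.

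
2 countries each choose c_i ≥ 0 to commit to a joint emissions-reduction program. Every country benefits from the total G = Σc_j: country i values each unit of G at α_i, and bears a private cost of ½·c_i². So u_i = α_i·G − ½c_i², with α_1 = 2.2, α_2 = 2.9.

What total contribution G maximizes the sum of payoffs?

Planner FOC: ∂(Σu_j)/∂c_i = (Σα_j) − c_i = 0, so c_i^SO = Σα_j = 5.1 for every i; G^SO = 10.2.

10.2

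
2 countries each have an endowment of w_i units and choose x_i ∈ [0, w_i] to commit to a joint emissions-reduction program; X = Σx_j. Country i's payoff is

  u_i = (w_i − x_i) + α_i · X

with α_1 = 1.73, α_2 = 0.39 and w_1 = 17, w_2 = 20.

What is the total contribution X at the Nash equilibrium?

∂u_i/∂x_i = α_i − 1, so country i contributes w_i if α_i > 1, else 0.
α_i > 1 for i ∈ {1}; NE contributions (17, 0), X = 17.

17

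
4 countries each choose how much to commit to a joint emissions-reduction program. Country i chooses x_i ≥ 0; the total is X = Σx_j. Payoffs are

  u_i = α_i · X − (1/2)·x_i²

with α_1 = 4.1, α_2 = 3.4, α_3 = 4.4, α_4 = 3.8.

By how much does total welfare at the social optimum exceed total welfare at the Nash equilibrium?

Country i's FOC: ∂u_i/∂x_i = α_i − x_i = 0, so x_i* = α_i.
NE contributions = (4.1, 3.4, 4.4, 3.8); X = 15.7.
W^NE = (Σα)·X − ½Σα_i² = 15.7² − ½·62.17 = 215.405.
Planner sets x_i = Σα_j = 15.7 for every i, so X^SO = 4·15.7 = 62.8.
W^SO = (Σα)·X^SO − ½·4·(Σα)² = (4/2)·15.7² = 492.98.
Deadweight loss = W^SO − W^NE = 277.575.

277.575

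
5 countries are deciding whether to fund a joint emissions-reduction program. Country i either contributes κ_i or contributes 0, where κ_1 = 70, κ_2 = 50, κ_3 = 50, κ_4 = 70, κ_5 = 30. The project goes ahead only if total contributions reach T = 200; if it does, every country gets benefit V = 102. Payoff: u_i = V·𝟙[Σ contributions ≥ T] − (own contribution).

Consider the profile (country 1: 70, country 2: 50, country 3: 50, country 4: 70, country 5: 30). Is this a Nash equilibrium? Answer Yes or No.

Total = 270 ≥ 200: provided.
Country 1 (pledges 70, payoff 32): dropping to 0 → total 200, payoff 102. Profitable deviation.

No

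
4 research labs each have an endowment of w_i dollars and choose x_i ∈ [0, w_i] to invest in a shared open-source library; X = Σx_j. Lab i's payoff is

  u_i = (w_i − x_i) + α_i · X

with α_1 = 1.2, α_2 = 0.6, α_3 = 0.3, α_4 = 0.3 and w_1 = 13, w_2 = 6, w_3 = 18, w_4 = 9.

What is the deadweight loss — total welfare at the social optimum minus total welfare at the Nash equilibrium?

46.2

∂u_i/∂x_i = α_i − 1, so lab i contributes w_i if α_i > 1, else 0.
α_i > 1 for i ∈ {1}; NE contributions (13, 0, 0, 0), X = 13.
W^NE = Σw_i − X^NE + (Σα_i)·X^NE = 46 + 1.4·13 = 64.2.
Planner: ∂(Σu_j)/∂x_i = Σα_j − 1 = 1.4 > 0, so everyone contributes w_i; X^SO = 46, W^SO = 46 + 1.4·46 = 110.4.
Deadweight loss = 46.2.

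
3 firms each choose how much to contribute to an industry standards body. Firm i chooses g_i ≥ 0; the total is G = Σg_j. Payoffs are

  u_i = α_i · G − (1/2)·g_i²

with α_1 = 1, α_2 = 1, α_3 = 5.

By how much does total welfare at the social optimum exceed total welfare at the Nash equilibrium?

38

Firm i's FOC: ∂u_i/∂g_i = α_i − g_i = 0, so g_i* = α_i.
NE contributions = (1, 1, 5); G = 7.
W^NE = (Σα)·G − ½Σα_i² = 7² − ½·27 = 35.5.
Planner sets g_i = Σα_j = 7 for every i, so G^SO = 3·7 = 21.
W^SO = (Σα)·G^SO − ½·3·(Σα)² = (3/2)·7² = 73.5.
Deadweight loss = W^SO − W^NE = 38.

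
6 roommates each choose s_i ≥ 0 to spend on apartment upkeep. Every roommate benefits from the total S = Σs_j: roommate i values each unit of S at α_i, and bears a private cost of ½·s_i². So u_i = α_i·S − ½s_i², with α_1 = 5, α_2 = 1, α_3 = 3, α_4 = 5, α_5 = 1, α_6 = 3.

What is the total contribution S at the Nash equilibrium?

18

Roommate i's FOC: ∂u_i/∂s_i = α_i − s_i = 0, so s_i* = α_i.
NE contributions = (5, 1, 3, 5, 1, 3); S = 18.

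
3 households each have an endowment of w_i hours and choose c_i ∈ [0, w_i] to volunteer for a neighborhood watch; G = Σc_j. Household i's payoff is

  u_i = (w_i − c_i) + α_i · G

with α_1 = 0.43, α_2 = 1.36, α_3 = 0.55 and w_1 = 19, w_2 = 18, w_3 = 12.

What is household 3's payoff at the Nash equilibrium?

21.9

∂u_i/∂c_i = α_i − 1, so household i contributes w_i if α_i > 1, else 0.
α_i > 1 for i ∈ {2}; NE contributions (0, 18, 0), G = 18.
u_3 = (12 − 0) + 0.55·18 = 21.9.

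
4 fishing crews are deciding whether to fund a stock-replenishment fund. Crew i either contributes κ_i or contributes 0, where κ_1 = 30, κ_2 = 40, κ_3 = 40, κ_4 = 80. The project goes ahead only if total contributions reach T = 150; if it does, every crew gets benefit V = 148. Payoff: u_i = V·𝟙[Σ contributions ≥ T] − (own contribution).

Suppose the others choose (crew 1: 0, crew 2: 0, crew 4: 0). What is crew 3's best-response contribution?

Others' total = 0. Even contributing 40 gives 40 < 150: no benefit either way.
Best response: 0.

0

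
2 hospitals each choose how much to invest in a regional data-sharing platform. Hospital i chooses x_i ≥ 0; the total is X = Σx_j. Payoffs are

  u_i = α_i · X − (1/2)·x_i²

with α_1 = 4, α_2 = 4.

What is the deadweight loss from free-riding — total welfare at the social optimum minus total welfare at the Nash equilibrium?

16

Hospital i's FOC: ∂u_i/∂x_i = α_i − x_i = 0, so x_i* = α_i.
NE contributions = (4, 4); X = 8.
W^NE = (Σα)·X − ½Σα_i² = 8² − ½·32 = 48.
Planner sets x_i = Σα_j = 8 for every i, so X^SO = 2·8 = 16.
W^SO = (Σα)·X^SO − ½·2·(Σα)² = (2/2)·8² = 64.
Deadweight loss = W^SO − W^NE = 16.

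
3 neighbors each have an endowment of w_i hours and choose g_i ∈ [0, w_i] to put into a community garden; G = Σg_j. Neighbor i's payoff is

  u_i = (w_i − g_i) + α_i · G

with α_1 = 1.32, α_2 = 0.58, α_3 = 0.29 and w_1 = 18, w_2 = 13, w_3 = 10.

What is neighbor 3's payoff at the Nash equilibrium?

15.22

∂u_i/∂g_i = α_i − 1, so neighbor i contributes w_i if α_i > 1, else 0.
α_i > 1 for i ∈ {1}; NE contributions (18, 0, 0), G = 18.
u_3 = (10 − 0) + 0.29·18 = 15.22.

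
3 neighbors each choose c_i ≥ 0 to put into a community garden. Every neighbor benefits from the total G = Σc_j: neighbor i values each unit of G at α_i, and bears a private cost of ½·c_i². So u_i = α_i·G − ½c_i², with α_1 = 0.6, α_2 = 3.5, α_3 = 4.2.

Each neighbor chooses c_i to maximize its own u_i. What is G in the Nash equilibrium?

Neighbor i's FOC: ∂u_i/∂c_i = α_i − c_i = 0, so c_i* = α_i.
NE contributions = (0.6, 3.5, 4.2); G = 8.3.

8.3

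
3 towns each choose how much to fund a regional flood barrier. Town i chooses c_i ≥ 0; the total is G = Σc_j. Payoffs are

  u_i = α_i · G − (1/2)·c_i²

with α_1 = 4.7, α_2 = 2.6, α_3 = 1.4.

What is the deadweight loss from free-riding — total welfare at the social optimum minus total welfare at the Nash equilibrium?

53.25

Town i's FOC: ∂u_i/∂c_i = α_i − c_i = 0, so c_i* = α_i.
NE contributions = (4.7, 2.6, 1.4); G = 8.7.
W^NE = (Σα)·G − ½Σα_i² = 8.7² − ½·30.81 = 60.285.
Planner sets c_i = Σα_j = 8.7 for every i, so G^SO = 3·8.7 = 26.1.
W^SO = (Σα)·G^SO − ½·3·(Σα)² = (3/2)·8.7² = 113.535.
Deadweight loss = W^SO − W^NE = 53.25.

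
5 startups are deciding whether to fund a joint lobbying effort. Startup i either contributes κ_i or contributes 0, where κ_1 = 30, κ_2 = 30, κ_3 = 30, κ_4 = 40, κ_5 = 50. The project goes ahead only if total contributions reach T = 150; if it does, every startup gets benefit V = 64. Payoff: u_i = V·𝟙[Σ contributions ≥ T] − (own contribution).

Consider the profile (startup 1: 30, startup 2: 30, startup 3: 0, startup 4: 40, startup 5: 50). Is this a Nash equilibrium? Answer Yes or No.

Total = 150 ≥ 150: provided.
Startup 1 (pledges 30, payoff 34): dropping to 0 → total 120, payoff 0. No gain.
Startup 2 (pledges 30, payoff 34): dropping to 0 → total 120, payoff 0. No gain.
Startup 3 (pledges 0, payoff 64): pledging 30 → total 180, payoff 34. No gain.
Startup 4 (pledges 40, payoff 24): dropping to 0 → total 110, payoff 0. No gain.
Startup 5 (pledges 50, payoff 14): dropping to 0 → total 100, payoff 0. No gain.

Yes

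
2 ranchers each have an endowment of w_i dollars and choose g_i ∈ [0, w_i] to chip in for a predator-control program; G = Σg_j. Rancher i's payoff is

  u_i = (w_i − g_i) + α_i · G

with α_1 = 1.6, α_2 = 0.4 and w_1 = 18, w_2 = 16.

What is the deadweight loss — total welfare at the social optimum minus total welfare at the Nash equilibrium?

∂u_i/∂g_i = α_i − 1, so rancher i contributes w_i if α_i > 1, else 0.
α_i > 1 for i ∈ {1}; NE contributions (18, 0), G = 18.
W^NE = Σw_i − G^NE + (Σα_i)·G^NE = 34 + 1·18 = 52.
Planner: ∂(Σu_j)/∂g_i = Σα_j − 1 = 1 > 0, so everyone contributes w_i; G^SO = 34, W^SO = 34 + 1·34 = 68.
Deadweight loss = 16.

16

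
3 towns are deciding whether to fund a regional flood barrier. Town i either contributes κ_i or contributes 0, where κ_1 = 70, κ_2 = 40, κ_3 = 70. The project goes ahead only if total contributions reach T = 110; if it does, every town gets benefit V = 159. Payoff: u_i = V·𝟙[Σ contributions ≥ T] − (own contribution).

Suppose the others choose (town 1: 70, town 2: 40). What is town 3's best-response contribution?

Others' total = 110 ≥ 110; contributing adds cost 70 for no extra benefit.
Best response: 0.

0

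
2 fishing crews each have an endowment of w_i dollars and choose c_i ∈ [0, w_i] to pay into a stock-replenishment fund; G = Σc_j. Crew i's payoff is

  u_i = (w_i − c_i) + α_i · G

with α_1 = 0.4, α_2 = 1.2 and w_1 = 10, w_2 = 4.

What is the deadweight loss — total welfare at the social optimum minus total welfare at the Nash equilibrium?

∂u_i/∂c_i = α_i − 1, so crew i contributes w_i if α_i > 1, else 0.
α_i > 1 for i ∈ {2}; NE contributions (0, 4), G = 4.
W^NE = Σw_i − G^NE + (Σα_i)·G^NE = 14 + 0.6·4 = 16.4.
Planner: ∂(Σu_j)/∂c_i = Σα_j − 1 = 0.6 > 0, so everyone contributes w_i; G^SO = 14, W^SO = 14 + 0.6·14 = 22.4.
Deadweight loss = 6.

6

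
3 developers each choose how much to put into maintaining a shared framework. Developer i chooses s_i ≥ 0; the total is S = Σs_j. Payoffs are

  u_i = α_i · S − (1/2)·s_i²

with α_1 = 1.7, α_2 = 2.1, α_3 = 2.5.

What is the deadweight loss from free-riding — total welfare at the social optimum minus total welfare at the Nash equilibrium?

26.62

Developer i's FOC: ∂u_i/∂s_i = α_i − s_i = 0, so s_i* = α_i.
NE contributions = (1.7, 2.1, 2.5); S = 6.3.
W^NE = (Σα)·S − ½Σα_i² = 6.3² − ½·13.55 = 32.915.
Planner sets s_i = Σα_j = 6.3 for every i, so S^SO = 3·6.3 = 18.9.
W^SO = (Σα)·S^SO − ½·3·(Σα)² = (3/2)·6.3² = 59.535.
Deadweight loss = W^SO − W^NE = 26.62.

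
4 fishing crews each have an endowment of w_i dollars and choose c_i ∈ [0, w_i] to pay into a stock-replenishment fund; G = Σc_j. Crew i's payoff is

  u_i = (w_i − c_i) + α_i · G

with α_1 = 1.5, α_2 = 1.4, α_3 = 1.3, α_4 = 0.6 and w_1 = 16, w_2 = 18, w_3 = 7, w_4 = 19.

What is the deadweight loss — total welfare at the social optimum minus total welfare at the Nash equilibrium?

∂u_i/∂c_i = α_i − 1, so crew i contributes w_i if α_i > 1, else 0.
α_i > 1 for i ∈ {1, 2, 3}; NE contributions (16, 18, 7, 0), G = 41.
W^NE = Σw_i − G^NE + (Σα_i)·G^NE = 60 + 3.8·41 = 215.8.
Planner: ∂(Σu_j)/∂c_i = Σα_j − 1 = 3.8 > 0, so everyone contributes w_i; G^SO = 60, W^SO = 60 + 3.8·60 = 288.
Deadweight loss = 72.2.

72.2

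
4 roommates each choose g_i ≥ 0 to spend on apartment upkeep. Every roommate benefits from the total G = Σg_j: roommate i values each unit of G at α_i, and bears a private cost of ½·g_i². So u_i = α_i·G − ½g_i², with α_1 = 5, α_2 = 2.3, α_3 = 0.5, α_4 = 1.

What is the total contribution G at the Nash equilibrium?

8.8

Roommate i's FOC: ∂u_i/∂g_i = α_i − g_i = 0, so g_i* = α_i.
NE contributions = (5, 2.3, 0.5, 1); G = 8.8.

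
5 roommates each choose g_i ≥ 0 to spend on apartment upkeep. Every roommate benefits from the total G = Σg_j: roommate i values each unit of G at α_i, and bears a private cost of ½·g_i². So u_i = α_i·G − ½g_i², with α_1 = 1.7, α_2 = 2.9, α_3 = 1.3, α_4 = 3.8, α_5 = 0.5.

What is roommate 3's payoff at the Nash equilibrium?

12.415

Roommate i's FOC: ∂u_i/∂g_i = α_i − g_i = 0, so g_i* = α_i.
NE contributions = (1.7, 2.9, 1.3, 3.8, 0.5); G = 10.2.
u_3 = α_3·G − ½·(g_3)² = 1.3·10.2 − ½·1.3² = 12.415.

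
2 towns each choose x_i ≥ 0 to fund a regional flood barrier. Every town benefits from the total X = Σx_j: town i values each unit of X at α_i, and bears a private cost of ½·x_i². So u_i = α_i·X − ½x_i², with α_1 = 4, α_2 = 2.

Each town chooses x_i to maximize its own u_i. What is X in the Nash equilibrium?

Town i's FOC: ∂u_i/∂x_i = α_i − x_i = 0, so x_i* = α_i.
NE contributions = (4, 2); X = 6.

6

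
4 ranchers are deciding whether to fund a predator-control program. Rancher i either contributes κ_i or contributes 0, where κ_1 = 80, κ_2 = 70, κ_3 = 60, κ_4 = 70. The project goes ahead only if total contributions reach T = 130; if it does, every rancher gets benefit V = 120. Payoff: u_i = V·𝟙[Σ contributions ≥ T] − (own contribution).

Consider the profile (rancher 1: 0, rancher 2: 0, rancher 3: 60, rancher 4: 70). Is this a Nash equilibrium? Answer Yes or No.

Total = 130 ≥ 130: provided.
Rancher 1 (pledges 0, payoff 120): pledging 80 → total 210, payoff 40. No gain.
Rancher 2 (pledges 0, payoff 120): pledging 70 → total 200, payoff 50. No gain.
Rancher 3 (pledges 60, payoff 60): dropping to 0 → total 70, payoff 0. No gain.
Rancher 4 (pledges 70, payoff 50): dropping to 0 → total 60, payoff 0. No gain.

Yes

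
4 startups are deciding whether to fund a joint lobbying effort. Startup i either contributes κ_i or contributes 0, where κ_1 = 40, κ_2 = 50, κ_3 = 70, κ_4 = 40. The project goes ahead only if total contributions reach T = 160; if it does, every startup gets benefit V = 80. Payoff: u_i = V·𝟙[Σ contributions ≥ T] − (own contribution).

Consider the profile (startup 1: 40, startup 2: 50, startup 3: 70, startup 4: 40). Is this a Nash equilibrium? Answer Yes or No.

Total = 200 ≥ 160: provided.
Startup 1 (pledges 40, payoff 40): dropping to 0 → total 160, payoff 80. Profitable deviation.

No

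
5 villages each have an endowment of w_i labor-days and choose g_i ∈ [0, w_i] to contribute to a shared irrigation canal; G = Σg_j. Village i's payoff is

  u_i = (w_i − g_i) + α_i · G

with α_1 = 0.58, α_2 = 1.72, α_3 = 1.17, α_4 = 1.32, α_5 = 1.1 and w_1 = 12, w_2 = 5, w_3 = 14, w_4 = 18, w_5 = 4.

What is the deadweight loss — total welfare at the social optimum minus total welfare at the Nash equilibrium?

58.68

∂u_i/∂g_i = α_i − 1, so village i contributes w_i if α_i > 1, else 0.
α_i > 1 for i ∈ {2, 3, 4, 5}; NE contributions (0, 5, 14, 18, 4), G = 41.
W^NE = Σw_i − G^NE + (Σα_i)·G^NE = 53 + 4.89·41 = 253.49.
Planner: ∂(Σu_j)/∂g_i = Σα_j − 1 = 4.89 > 0, so everyone contributes w_i; G^SO = 53, W^SO = 53 + 4.89·53 = 312.17.
Deadweight loss = 58.68.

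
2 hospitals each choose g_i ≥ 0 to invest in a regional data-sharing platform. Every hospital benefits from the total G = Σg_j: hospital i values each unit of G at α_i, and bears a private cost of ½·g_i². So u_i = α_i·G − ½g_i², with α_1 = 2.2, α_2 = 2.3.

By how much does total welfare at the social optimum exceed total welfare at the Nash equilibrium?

Hospital i's FOC: ∂u_i/∂g_i = α_i − g_i = 0, so g_i* = α_i.
NE contributions = (2.2, 2.3); G = 4.5.
W^NE = (Σα)·G − ½Σα_i² = 4.5² − ½·10.13 = 15.185.
Planner sets g_i = Σα_j = 4.5 for every i, so G^SO = 2·4.5 = 9.
W^SO = (Σα)·G^SO − ½·2·(Σα)² = (2/2)·4.5² = 20.25.
Deadweight loss = W^SO − W^NE = 5.065.

5.065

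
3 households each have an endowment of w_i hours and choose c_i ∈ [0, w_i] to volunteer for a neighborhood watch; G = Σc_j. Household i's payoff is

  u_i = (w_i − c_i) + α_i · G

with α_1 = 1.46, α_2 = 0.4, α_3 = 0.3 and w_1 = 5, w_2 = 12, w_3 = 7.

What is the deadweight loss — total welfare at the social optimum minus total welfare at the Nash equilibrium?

22.04

∂u_i/∂c_i = α_i − 1, so household i contributes w_i if α_i > 1, else 0.
α_i > 1 for i ∈ {1}; NE contributions (5, 0, 0), G = 5.
W^NE = Σw_i − G^NE + (Σα_i)·G^NE = 24 + 1.16·5 = 29.8.
Planner: ∂(Σu_j)/∂c_i = Σα_j − 1 = 1.16 > 0, so everyone contributes w_i; G^SO = 24, W^SO = 24 + 1.16·24 = 51.84.
Deadweight loss = 22.04.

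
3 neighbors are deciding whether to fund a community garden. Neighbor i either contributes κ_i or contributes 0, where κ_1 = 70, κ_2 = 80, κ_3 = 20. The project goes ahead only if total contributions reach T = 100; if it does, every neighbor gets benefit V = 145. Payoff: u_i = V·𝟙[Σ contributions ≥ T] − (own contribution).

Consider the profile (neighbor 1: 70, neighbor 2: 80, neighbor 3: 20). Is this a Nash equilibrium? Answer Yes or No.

No

Total = 170 ≥ 100: provided.
Neighbor 1 (pledges 70, payoff 75): dropping to 0 → total 100, payoff 145. Profitable deviation.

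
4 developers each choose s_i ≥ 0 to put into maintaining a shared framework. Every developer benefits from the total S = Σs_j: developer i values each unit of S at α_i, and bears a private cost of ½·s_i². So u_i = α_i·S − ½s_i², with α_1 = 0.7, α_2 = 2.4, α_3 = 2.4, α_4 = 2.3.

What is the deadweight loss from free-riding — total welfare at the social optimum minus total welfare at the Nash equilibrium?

Developer i's FOC: ∂u_i/∂s_i = α_i − s_i = 0, so s_i* = α_i.
NE contributions = (0.7, 2.4, 2.4, 2.3); S = 7.8.
W^NE = (Σα)·S − ½Σα_i² = 7.8² − ½·17.3 = 52.19.
Planner sets s_i = Σα_j = 7.8 for every i, so S^SO = 4·7.8 = 31.2.
W^SO = (Σα)·S^SO − ½·4·(Σα)² = (4/2)·7.8² = 121.68.
Deadweight loss = W^SO − W^NE = 69.49.

69.49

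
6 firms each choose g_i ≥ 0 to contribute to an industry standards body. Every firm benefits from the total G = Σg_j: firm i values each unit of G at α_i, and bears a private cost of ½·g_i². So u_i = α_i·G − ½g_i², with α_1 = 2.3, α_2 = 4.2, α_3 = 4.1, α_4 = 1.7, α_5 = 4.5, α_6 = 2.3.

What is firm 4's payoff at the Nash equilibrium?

31.025

Firm i's FOC: ∂u_i/∂g_i = α_i − g_i = 0, so g_i* = α_i.
NE contributions = (2.3, 4.2, 4.1, 1.7, 4.5, 2.3); G = 19.1.
u_4 = α_4·G − ½·(g_4)² = 1.7·19.1 − ½·1.7² = 31.025.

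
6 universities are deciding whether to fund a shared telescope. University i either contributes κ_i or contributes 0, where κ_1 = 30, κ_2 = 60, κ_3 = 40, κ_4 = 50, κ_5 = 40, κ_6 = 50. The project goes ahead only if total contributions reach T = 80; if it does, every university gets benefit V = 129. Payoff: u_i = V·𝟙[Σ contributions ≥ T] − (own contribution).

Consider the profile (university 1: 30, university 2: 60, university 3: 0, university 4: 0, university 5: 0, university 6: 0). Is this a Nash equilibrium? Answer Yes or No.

Total = 90 ≥ 80: provided.
University 1 (pledges 30, payoff 99): dropping to 0 → total 60, payoff 0. No gain.
University 2 (pledges 60, payoff 69): dropping to 0 → total 30, payoff 0. No gain.
University 3 (pledges 0, payoff 129): pledging 40 → total 130, payoff 89. No gain.
University 4 (pledges 0, payoff 129): pledging 50 → total 140, payoff 79. No gain.
University 5 (pledges 0, payoff 129): pledging 40 → total 130, payoff 89. No gain.
University 6 (pledges 0, payoff 129): pledging 50 → total 140, payoff 79. No gain.

Yes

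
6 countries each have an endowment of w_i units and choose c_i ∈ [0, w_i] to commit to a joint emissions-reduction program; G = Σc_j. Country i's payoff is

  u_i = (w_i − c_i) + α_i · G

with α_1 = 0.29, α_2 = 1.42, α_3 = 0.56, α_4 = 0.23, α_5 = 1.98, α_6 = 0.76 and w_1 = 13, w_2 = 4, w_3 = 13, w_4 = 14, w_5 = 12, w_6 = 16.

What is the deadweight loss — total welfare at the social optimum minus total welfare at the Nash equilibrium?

237.44

∂u_i/∂c_i = α_i − 1, so country i contributes w_i if α_i > 1, else 0.
α_i > 1 for i ∈ {2, 5}; NE contributions (0, 4, 0, 0, 12, 0), G = 16.
W^NE = Σw_i − G^NE + (Σα_i)·G^NE = 72 + 4.24·16 = 139.84.
Planner: ∂(Σu_j)/∂c_i = Σα_j − 1 = 4.24 > 0, so everyone contributes w_i; G^SO = 72, W^SO = 72 + 4.24·72 = 377.28.
Deadweight loss = 237.44.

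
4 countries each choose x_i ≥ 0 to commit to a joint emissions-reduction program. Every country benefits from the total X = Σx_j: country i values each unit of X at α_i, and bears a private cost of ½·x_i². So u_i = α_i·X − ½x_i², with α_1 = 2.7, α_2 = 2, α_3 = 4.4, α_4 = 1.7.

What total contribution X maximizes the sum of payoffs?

Planner FOC: ∂(Σu_j)/∂x_i = (Σα_j) − x_i = 0, so x_i^SO = Σα_j = 10.8 for every i; X^SO = 43.2.

43.2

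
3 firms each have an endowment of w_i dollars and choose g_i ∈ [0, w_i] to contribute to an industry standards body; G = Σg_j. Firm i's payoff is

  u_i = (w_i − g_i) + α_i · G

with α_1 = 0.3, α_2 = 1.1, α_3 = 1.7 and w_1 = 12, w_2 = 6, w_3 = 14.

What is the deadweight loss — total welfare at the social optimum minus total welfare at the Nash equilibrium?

∂u_i/∂g_i = α_i − 1, so firm i contributes w_i if α_i > 1, else 0.
α_i > 1 for i ∈ {2, 3}; NE contributions (0, 6, 14), G = 20.
W^NE = Σw_i − G^NE + (Σα_i)·G^NE = 32 + 2.1·20 = 74.
Planner: ∂(Σu_j)/∂g_i = Σα_j − 1 = 2.1 > 0, so everyone contributes w_i; G^SO = 32, W^SO = 32 + 2.1·32 = 99.2.
Deadweight loss = 25.2.

25.2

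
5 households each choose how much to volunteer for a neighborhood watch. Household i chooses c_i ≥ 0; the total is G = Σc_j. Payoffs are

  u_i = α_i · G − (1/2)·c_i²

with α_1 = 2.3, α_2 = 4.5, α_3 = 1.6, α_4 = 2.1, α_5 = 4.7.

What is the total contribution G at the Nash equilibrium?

Household i's FOC: ∂u_i/∂c_i = α_i − c_i = 0, so c_i* = α_i.
NE contributions = (2.3, 4.5, 1.6, 2.1, 4.7); G = 15.2.

15.2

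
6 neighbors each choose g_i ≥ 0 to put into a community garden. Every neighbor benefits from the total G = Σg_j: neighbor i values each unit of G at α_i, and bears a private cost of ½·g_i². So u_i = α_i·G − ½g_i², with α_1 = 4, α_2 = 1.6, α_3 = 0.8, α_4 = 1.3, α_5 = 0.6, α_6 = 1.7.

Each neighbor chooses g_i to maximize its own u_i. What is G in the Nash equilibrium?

Neighbor i's FOC: ∂u_i/∂g_i = α_i − g_i = 0, so g_i* = α_i.
NE contributions = (4, 1.6, 0.8, 1.3, 0.6, 1.7); G = 10.

10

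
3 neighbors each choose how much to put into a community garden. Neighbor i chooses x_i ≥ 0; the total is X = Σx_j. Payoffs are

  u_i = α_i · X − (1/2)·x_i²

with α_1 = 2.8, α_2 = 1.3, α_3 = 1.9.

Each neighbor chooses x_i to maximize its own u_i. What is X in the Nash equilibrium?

Neighbor i's FOC: ∂u_i/∂x_i = α_i − x_i = 0, so x_i* = α_i.
NE contributions = (2.8, 1.3, 1.9); X = 6.

6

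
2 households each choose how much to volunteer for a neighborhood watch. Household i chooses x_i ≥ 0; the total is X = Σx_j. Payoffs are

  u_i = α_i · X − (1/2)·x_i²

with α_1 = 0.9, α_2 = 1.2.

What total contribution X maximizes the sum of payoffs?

Planner FOC: ∂(Σu_j)/∂x_i = (Σα_j) − x_i = 0, so x_i^SO = Σα_j = 2.1 for every i; X^SO = 4.2.

4.2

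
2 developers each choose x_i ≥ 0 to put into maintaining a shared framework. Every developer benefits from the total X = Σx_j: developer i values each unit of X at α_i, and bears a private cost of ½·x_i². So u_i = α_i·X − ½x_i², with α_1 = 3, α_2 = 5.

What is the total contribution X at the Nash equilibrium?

Developer i's FOC: ∂u_i/∂x_i = α_i − x_i = 0, so x_i* = α_i.
NE contributions = (3, 5); X = 8.

8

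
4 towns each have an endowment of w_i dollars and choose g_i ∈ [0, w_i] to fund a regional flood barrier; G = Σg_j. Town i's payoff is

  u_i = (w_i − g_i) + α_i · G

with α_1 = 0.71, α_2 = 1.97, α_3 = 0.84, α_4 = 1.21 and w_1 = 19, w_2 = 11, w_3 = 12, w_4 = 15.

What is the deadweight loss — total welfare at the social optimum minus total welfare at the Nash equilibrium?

∂u_i/∂g_i = α_i − 1, so town i contributes w_i if α_i > 1, else 0.
α_i > 1 for i ∈ {2, 4}; NE contributions (0, 11, 0, 15), G = 26.
W^NE = Σw_i − G^NE + (Σα_i)·G^NE = 57 + 3.73·26 = 153.98.
Planner: ∂(Σu_j)/∂g_i = Σα_j − 1 = 3.73 > 0, so everyone contributes w_i; G^SO = 57, W^SO = 57 + 3.73·57 = 269.61.
Deadweight loss = 115.63.

115.63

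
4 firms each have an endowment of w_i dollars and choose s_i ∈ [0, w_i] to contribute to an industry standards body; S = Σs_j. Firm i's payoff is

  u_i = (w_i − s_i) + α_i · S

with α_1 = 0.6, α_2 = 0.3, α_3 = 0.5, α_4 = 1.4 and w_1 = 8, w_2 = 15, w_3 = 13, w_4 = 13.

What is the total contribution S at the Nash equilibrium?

∂u_i/∂s_i = α_i − 1, so firm i contributes w_i if α_i > 1, else 0.
α_i > 1 for i ∈ {4}; NE contributions (0, 0, 0, 13), S = 13.

13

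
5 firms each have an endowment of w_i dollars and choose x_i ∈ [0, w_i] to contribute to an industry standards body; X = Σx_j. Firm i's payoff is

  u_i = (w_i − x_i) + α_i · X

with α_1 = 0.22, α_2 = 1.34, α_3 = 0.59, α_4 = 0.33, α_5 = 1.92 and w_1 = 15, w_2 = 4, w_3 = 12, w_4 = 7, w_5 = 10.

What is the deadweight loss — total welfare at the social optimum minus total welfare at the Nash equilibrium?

115.6

∂u_i/∂x_i = α_i − 1, so firm i contributes w_i if α_i > 1, else 0.
α_i > 1 for i ∈ {2, 5}; NE contributions (0, 4, 0, 0, 10), X = 14.
W^NE = Σw_i − X^NE + (Σα_i)·X^NE = 48 + 3.4·14 = 95.6.
Planner: ∂(Σu_j)/∂x_i = Σα_j − 1 = 3.4 > 0, so everyone contributes w_i; X^SO = 48, W^SO = 48 + 3.4·48 = 211.2.
Deadweight loss = 115.6.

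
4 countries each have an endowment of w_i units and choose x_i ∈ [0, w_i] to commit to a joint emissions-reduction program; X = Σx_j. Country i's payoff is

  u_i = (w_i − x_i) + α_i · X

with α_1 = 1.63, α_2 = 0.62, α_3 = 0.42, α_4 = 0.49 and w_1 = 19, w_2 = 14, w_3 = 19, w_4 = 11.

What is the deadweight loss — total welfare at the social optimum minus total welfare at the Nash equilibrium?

∂u_i/∂x_i = α_i − 1, so country i contributes w_i if α_i > 1, else 0.
α_i > 1 for i ∈ {1}; NE contributions (19, 0, 0, 0), X = 19.
W^NE = Σw_i − X^NE + (Σα_i)·X^NE = 63 + 2.16·19 = 104.04.
Planner: ∂(Σu_j)/∂x_i = Σα_j − 1 = 2.16 > 0, so everyone contributes w_i; X^SO = 63, W^SO = 63 + 2.16·63 = 199.08.
Deadweight loss = 95.04.

95.04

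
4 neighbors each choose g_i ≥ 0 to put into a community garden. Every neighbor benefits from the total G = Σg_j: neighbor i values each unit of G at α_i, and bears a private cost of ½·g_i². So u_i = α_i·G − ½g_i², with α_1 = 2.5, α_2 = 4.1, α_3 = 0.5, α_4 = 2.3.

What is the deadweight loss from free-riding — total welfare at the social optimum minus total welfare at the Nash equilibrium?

Neighbor i's FOC: ∂u_i/∂g_i = α_i − g_i = 0, so g_i* = α_i.
NE contributions = (2.5, 4.1, 0.5, 2.3); G = 9.4.
W^NE = (Σα)·G − ½Σα_i² = 9.4² − ½·28.6 = 74.06.
Planner sets g_i = Σα_j = 9.4 for every i, so G^SO = 4·9.4 = 37.6.
W^SO = (Σα)·G^SO − ½·4·(Σα)² = (4/2)·9.4² = 176.72.
Deadweight loss = W^SO − W^NE = 102.66.

102.66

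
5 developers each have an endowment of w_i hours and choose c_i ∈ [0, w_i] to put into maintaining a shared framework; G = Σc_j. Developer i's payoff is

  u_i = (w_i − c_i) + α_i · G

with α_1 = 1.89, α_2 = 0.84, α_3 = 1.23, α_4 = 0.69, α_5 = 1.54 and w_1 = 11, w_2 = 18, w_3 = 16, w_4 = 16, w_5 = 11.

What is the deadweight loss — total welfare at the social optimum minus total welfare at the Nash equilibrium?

∂u_i/∂c_i = α_i − 1, so developer i contributes w_i if α_i > 1, else 0.
α_i > 1 for i ∈ {1, 3, 5}; NE contributions (11, 0, 16, 0, 11), G = 38.
W^NE = Σw_i − G^NE + (Σα_i)·G^NE = 72 + 5.19·38 = 269.22.
Planner: ∂(Σu_j)/∂c_i = Σα_j − 1 = 5.19 > 0, so everyone contributes w_i; G^SO = 72, W^SO = 72 + 5.19·72 = 445.68.
Deadweight loss = 176.46.

176.46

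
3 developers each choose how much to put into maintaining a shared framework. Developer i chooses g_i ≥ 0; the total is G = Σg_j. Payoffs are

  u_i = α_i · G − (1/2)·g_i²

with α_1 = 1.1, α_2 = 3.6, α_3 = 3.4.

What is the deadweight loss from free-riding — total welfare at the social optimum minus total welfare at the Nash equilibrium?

45.67

Developer i's FOC: ∂u_i/∂g_i = α_i − g_i = 0, so g_i* = α_i.
NE contributions = (1.1, 3.6, 3.4); G = 8.1.
W^NE = (Σα)·G − ½Σα_i² = 8.1² − ½·25.73 = 52.745.
Planner sets g_i = Σα_j = 8.1 for every i, so G^SO = 3·8.1 = 24.3.
W^SO = (Σα)·G^SO − ½·3·(Σα)² = (3/2)·8.1² = 98.415.
Deadweight loss = W^SO − W^NE = 45.67.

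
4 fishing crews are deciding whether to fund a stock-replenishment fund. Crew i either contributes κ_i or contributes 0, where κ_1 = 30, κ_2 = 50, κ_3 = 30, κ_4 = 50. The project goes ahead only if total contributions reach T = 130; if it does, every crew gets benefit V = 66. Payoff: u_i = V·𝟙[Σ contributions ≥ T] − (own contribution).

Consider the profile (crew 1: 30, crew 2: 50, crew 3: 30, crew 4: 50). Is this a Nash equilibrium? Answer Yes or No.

Total = 160 ≥ 130: provided.
Crew 1 (pledges 30, payoff 36): dropping to 0 → total 130, payoff 66. Profitable deviation.

No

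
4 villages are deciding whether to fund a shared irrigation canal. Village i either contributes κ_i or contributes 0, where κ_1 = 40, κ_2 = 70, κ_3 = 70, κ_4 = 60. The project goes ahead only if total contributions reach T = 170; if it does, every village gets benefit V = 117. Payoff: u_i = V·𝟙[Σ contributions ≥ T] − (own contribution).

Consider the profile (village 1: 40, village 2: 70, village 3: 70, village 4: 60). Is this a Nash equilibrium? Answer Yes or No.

No

Total = 240 ≥ 170: provided.
Village 1 (pledges 40, payoff 77): dropping to 0 → total 200, payoff 117. Profitable deviation.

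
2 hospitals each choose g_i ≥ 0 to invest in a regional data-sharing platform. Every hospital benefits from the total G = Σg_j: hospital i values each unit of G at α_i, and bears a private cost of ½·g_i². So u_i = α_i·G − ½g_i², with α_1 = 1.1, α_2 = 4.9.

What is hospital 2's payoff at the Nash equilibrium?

Hospital i's FOC: ∂u_i/∂g_i = α_i − g_i = 0, so g_i* = α_i.
NE contributions = (1.1, 4.9); G = 6.
u_2 = α_2·G − ½·(g_2)² = 4.9·6 − ½·4.9² = 17.395.

17.395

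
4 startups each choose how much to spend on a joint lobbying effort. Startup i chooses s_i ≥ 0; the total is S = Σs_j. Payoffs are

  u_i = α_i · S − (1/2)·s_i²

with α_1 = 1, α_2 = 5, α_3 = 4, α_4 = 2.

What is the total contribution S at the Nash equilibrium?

Startup i's FOC: ∂u_i/∂s_i = α_i − s_i = 0, so s_i* = α_i.
NE contributions = (1, 5, 4, 2); S = 12.

12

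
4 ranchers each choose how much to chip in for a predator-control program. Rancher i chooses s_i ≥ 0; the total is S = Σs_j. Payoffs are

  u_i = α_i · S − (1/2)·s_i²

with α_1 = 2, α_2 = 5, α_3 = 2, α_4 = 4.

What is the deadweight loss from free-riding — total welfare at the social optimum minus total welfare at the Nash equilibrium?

193.5

Rancher i's FOC: ∂u_i/∂s_i = α_i − s_i = 0, so s_i* = α_i.
NE contributions = (2, 5, 2, 4); S = 13.
W^NE = (Σα)·S − ½Σα_i² = 13² − ½·49 = 144.5.
Planner sets s_i = Σα_j = 13 for every i, so S^SO = 4·13 = 52.
W^SO = (Σα)·S^SO − ½·4·(Σα)² = (4/2)·13² = 338.
Deadweight loss = W^SO − W^NE = 193.5.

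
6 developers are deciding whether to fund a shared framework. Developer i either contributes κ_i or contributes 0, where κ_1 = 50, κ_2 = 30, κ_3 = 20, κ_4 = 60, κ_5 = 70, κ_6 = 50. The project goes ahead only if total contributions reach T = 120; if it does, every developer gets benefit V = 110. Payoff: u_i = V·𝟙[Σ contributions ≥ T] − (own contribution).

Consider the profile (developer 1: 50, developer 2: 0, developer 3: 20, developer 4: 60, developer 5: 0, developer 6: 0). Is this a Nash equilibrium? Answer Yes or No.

Yes

Total = 130 ≥ 120: provided.
Developer 1 (pledges 50, payoff 60): dropping to 0 → total 80, payoff 0. No gain.
Developer 2 (pledges 0, payoff 110): pledging 30 → total 160, payoff 80. No gain.
Developer 3 (pledges 20, payoff 90): dropping to 0 → total 110, payoff 0. No gain.
Developer 4 (pledges 60, payoff 50): dropping to 0 → total 70, payoff 0. No gain.
Developer 5 (pledges 0, payoff 110): pledging 70 → total 200, payoff 40. No gain.
Developer 6 (pledges 0, payoff 110): pledging 50 → total 180, payoff 60. No gain.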